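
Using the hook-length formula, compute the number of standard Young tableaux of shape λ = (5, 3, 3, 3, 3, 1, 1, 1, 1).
# SYT of shape (5, 3, 3, 3, 3, 1, 1, 1, 1) = 100727550

Hook-length formula: f^λ = n! / Π hook(c), product over all cells c of the Young diagram. For λ = (5, 3, 3, 3, 3, 1, 1, 1, 1), n = 21 boxes. Hook lengths by row (left-to-right, top-to-bottom): [13, 8, 7, 2, 1]; [10, 5, 4]; [9, 4, 3]; [8, 3, 2]; [7, 2, 1]; [4]; [3]; [2]; [1]. Product of hooks = 507219148800. So f^λ = 21! / 507219148800 = 51090942171709440000 / 507219148800 = 100727550.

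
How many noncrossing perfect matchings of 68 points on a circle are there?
C_34 = 812944042149730764

These noncrossing handshakes are counted by the Catalan number C_n = (1/(n + 1)) · C(2n, n). For n = 34: C_34 = (1/35) · C(68, 34) = 28453041475240576740/35 = 812944042149730764.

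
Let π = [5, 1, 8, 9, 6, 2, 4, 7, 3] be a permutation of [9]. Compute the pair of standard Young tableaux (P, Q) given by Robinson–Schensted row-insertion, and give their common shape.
P = [1, 2, 3, 7] / [4, 6, 9] / [5] / [8];  Q = [1, 3, 4, 8] / [2, 5, 7] / [6] / [9];  common shape = (4, 3, 1, 1)

Row-insert the values π_1, π_2, … into P one at a time, bumping the leftmost entry strictly greater than the inserted value down to the next row. The recording tableau Q records, in position (i, j), the step at which that cell was added to P.
  Insert 5 (step 1): P = [5];  Q = [1]
  Insert 1 (step 2): P = [1] / [5];  Q = [1] / [2]
  Insert 8 (step 3): P = [1, 8] / [5];  Q = [1, 3] / [2]
  Insert 9 (step 4): P = [1, 8, 9] / [5];  Q = [1, 3, 4] / [2]
  Insert 6 (step 5): P = [1, 6, 9] / [5, 8];  Q = [1, 3, 4] / [2, 5]
  Insert 2 (step 6): P = [1, 2, 9] / [5, 6] / [8];  Q = [1, 3, 4] / [2, 5] / [6]
  Insert 4 (step 7): P = [1, 2, 4] / [5, 6, 9] / [8];  Q = [1, 3, 4] / [2, 5, 7] / [6]
  Insert 7 (step 8): P = [1, 2, 4, 7] / [5, 6, 9] / [8];  Q = [1, 3, 4, 8] / [2, 5, 7] / [6]
  Insert 3 (step 9): P = [1, 2, 3, 7] / [4, 6, 9] / [5] / [8];  Q = [1, 3, 4, 8] / [2, 5, 7] / [6] / [9]
Final shape: (4, 3, 1, 1).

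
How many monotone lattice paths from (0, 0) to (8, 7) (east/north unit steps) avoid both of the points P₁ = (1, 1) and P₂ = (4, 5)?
Number of paths = 2163

Inclusion–exclusion. Total paths: C(15, 8) = 6435. Through P₁: C(2, 1)·C(13, 7) = 3432. Through P₂: C(9, 4)·C(6, 4) = 1890. Since P₁ is strictly southwest of P₂, a monotone path through both must visit P₁ then P₂; paths through both = C(2, 1)·C(7, 3)·C(6, 4) = 1050. Avoid both = 6435 − 3432 − 1890 + 1050 = 2163.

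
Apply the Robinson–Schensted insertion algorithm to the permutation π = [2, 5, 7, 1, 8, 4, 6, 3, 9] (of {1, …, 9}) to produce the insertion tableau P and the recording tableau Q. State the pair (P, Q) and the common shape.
P = [1, 3, 6, 8, 9] / [2, 4, 7] / [5];  Q = [1, 2, 3, 5, 9] / [4, 6, 7] / [8];  common shape = (5, 3, 1)

Row-insert the values π_1, π_2, … into P one at a time, bumping the leftmost entry strictly greater than the inserted value down to the next row. The recording tableau Q records, in position (i, j), the step at which that cell was added to P.
  Insert 2 (step 1): P = [2];  Q = [1]
  Insert 5 (step 2): P = [2, 5];  Q = [1, 2]
  Insert 7 (step 3): P = [2, 5, 7];  Q = [1, 2, 3]
  Insert 1 (step 4): P = [1, 5, 7] / [2];  Q = [1, 2, 3] / [4]
  Insert 8 (step 5): P = [1, 5, 7, 8] / [2];  Q = [1, 2, 3, 5] / [4]
  Insert 4 (step 6): P = [1, 4, 7, 8] / [2, 5];  Q = [1, 2, 3, 5] / [4, 6]
  Insert 6 (step 7): P = [1, 4, 6, 8] / [2, 5, 7];  Q = [1, 2, 3, 5] / [4, 6, 7]
  Insert 3 (step 8): P = [1, 3, 6, 8] / [2, 4, 7] / [5];  Q = [1, 2, 3, 5] / [4, 6, 7] / [8]
  Insert 9 (step 9): P = [1, 3, 6, 8, 9] / [2, 4, 7] / [5];  Q = [1, 2, 3, 5, 9] / [4, 6, 7] / [8]
Final shape: (5, 3, 1).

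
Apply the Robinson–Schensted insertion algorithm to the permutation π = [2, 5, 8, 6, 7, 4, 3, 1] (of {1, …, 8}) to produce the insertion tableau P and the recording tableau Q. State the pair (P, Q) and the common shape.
P = [1, 3, 6, 7] / [2] / [4] / [5] / [8];  Q = [1, 2, 3, 5] / [4] / [6] / [7] / [8];  common shape = (4, 1, 1, 1, 1)

Row-insert the values π_1, π_2, … into P one at a time, bumping the leftmost entry strictly greater than the inserted value down to the next row. The recording tableau Q records, in position (i, j), the step at which that cell was added to P.
  Insert 2 (step 1): P = [2];  Q = [1]
  Insert 5 (step 2): P = [2, 5];  Q = [1, 2]
  Insert 8 (step 3): P = [2, 5, 8];  Q = [1, 2, 3]
  Insert 6 (step 4): P = [2, 5, 6] / [8];  Q = [1, 2, 3] / [4]
  Insert 7 (step 5): P = [2, 5, 6, 7] / [8];  Q = [1, 2, 3, 5] / [4]
  Insert 4 (step 6): P = [2, 4, 6, 7] / [5] / [8];  Q = [1, 2, 3, 5] / [4] / [6]
  Insert 3 (step 7): P = [2, 3, 6, 7] / [4] / [5] / [8];  Q = [1, 2, 3, 5] / [4] / [6] / [7]
  Insert 1 (step 8): P = [1, 3, 6, 7] / [2] / [4] / [5] / [8];  Q = [1, 2, 3, 5] / [4] / [6] / [7] / [8]
Final shape: (4, 1, 1, 1, 1).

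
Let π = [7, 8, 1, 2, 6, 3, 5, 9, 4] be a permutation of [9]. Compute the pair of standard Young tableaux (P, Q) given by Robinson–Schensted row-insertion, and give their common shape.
P = [1, 2, 3, 4, 9] / [5, 8] / [6] / [7];  Q = [1, 2, 5, 7, 8] / [3, 4] / [6] / [9];  common shape = (5, 2, 1, 1)

Row-insert the values π_1, π_2, … into P one at a time, bumping the leftmost entry strictly greater than the inserted value down to the next row. The recording tableau Q records, in position (i, j), the step at which that cell was added to P.
  Insert 7 (step 1): P = [7];  Q = [1]
  Insert 8 (step 2): P = [7, 8];  Q = [1, 2]
  Insert 1 (step 3): P = [1, 8] / [7];  Q = [1, 2] / [3]
  Insert 2 (step 4): P = [1, 2] / [7, 8];  Q = [1, 2] / [3, 4]
  Insert 6 (step 5): P = [1, 2, 6] / [7, 8];  Q = [1, 2, 5] / [3, 4]
  Insert 3 (step 6): P = [1, 2, 3] / [6, 8] / [7];  Q = [1, 2, 5] / [3, 4] / [6]
  Insert 5 (step 7): P = [1, 2, 3, 5] / [6, 8] / [7];  Q = [1, 2, 5, 7] / [3, 4] / [6]
  Insert 9 (step 8): P = [1, 2, 3, 5, 9] / [6, 8] / [7];  Q = [1, 2, 5, 7, 8] / [3, 4] / [6]
  Insert 4 (step 9): P = [1, 2, 3, 4, 9] / [5, 8] / [6] / [7];  Q = [1, 2, 5, 7, 8] / [3, 4] / [6] / [9]
Final shape: (5, 2, 1, 1).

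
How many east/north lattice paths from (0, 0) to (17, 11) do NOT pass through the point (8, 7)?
Number of paths = 16873155

Total paths from (0, 0) to (17, 11): C(28, 17) = 21474180. Paths through (8, 7): (paths (0, 0) → (8, 7)) × (paths (8, 7) → (17, 11)) = C(15, 8) · C(13, 9) = 6435 · 715 = 4601025. Avoidance count = 21474180 − 4601025 = 16873155.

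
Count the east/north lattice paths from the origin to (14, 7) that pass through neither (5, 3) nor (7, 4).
Number of paths = 56800

Inclusion–exclusion. Total paths: C(21, 14) = 116280. Through P₁: C(8, 5)·C(13, 9) = 40040. Through P₂: C(11, 7)·C(10, 7) = 39600. Since P₁ is strictly southwest of P₂, a monotone path through both must visit P₁ then P₂; paths through both = C(8, 5)·C(3, 2)·C(10, 7) = 20160. Avoid both = 116280 − 40040 − 39600 + 20160 = 56800.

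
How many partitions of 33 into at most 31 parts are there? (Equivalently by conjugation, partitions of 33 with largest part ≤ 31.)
p(33, parts ≤ 31) = 10141

Use the recurrence p(n, m) = p(n, m−1) + p(n−m, m): either the largest part is < m (count p(n, m−1)) or the largest part is exactly m (remove one copy of m, count p(n−m, m)). With p(0, ·) = 1 this gives p(33, parts ≤ 31) = 10141. (By conjugating Young diagrams, this also counts partitions of 33 into at most 31 parts.)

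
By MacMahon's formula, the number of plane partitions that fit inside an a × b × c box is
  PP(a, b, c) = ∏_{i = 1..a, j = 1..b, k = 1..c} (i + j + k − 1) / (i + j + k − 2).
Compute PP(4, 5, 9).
PP(4, 5, 9) = 23029990984

Evaluate the triple product over i = 1..4, j = 1..5, k = 1..9. The factors are (2/1) · (3/2) · (4/3) · (5/4) · (6/5) · (7/6) · (8/7) · (9/8) · … (180 factors total). The numerators and denominators telescope so the product is an integer; carrying out the multiplication exactly gives PP(4, 5, 9) = 23029990984.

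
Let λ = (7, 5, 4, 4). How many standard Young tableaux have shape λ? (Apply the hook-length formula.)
# SYT of shape (7, 5, 4, 4) = 24942060

Hook-length formula: f^λ = n! / Π hook(c), product over all cells c of the Young diagram. For λ = (7, 5, 4, 4), n = 20 boxes. Hook lengths by row (left-to-right, top-to-bottom): [10, 9, 8, 7, 4, 2, 1]; [7, 6, 5, 4, 1]; [5, 4, 3, 2]; [4, 3, 2, 1]. Product of hooks = 97542144000. So f^λ = 20! / 97542144000 = 2432902008176640000 / 97542144000 = 24942060.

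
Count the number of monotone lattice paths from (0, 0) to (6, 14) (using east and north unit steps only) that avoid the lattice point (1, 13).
Number of paths = 38676

Total paths from (0, 0) to (6, 14): C(20, 6) = 38760. Paths through (1, 13): (paths (0, 0) → (1, 13)) × (paths (1, 13) → (6, 14)) = C(14, 1) · C(6, 5) = 14 · 6 = 84. Avoidance count = 38760 − 84 = 38676.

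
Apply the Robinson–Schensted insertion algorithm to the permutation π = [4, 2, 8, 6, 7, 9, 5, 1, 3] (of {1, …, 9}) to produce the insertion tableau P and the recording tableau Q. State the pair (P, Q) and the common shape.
P = [1, 3, 7, 9] / [2, 5] / [4, 6] / [8];  Q = [1, 3, 5, 6] / [2, 4] / [7, 9] / [8];  common shape = (4, 2, 2, 1)

Row-insert the values π_1, π_2, … into P one at a time, bumping the leftmost entry strictly greater than the inserted value down to the next row. The recording tableau Q records, in position (i, j), the step at which that cell was added to P.
  Insert 4 (step 1): P = [4];  Q = [1]
  Insert 2 (step 2): P = [2] / [4];  Q = [1] / [2]
  Insert 8 (step 3): P = [2, 8] / [4];  Q = [1, 3] / [2]
  Insert 6 (step 4): P = [2, 6] / [4, 8];  Q = [1, 3] / [2, 4]
  Insert 7 (step 5): P = [2, 6, 7] / [4, 8];  Q = [1, 3, 5] / [2, 4]
  Insert 9 (step 6): P = [2, 6, 7, 9] / [4, 8];  Q = [1, 3, 5, 6] / [2, 4]
  Insert 5 (step 7): P = [2, 5, 7, 9] / [4, 6] / [8];  Q = [1, 3, 5, 6] / [2, 4] / [7]
  Insert 1 (step 8): P = [1, 5, 7, 9] / [2, 6] / [4] / [8];  Q = [1, 3, 5, 6] / [2, 4] / [7] / [8]
  Insert 3 (step 9): P = [1, 3, 7, 9] / [2, 5] / [4, 6] / [8];  Q = [1, 3, 5, 6] / [2, 4] / [7, 9] / [8]
Final shape: (4, 2, 2, 1).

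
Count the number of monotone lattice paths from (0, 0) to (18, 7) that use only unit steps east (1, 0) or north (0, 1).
Number of paths = 480700

A monotone lattice path from (0, 0) to (18, 7) consists of 18 east steps and 7 north steps in some order, so it is determined by which 18 of the 25 steps are east. The count is C(25, 18) = 480700.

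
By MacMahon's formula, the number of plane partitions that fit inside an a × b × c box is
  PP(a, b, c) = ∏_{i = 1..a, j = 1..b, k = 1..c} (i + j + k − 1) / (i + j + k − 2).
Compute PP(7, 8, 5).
PP(7, 8, 5) = 201299981193168

Evaluate the triple product over i = 1..7, j = 1..8, k = 1..5. The factors are (2/1) · (3/2) · (4/3) · (5/4) · (6/5) · (3/2) · (4/3) · (5/4) · … (280 factors total). The numerators and denominators telescope so the product is an integer; carrying out the multiplication exactly gives PP(7, 8, 5) = 201299981193168.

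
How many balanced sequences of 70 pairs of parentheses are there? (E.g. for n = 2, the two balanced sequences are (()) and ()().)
C_70 = 1321422108420282270489942177190229544600

These balanced parentheses are counted by the Catalan number C_n = (1/(n + 1)) · C(2n, n). For n = 70: C_70 = (1/71) · C(140, 70) = 93820969697840041204785894580506297666600/71 = 1321422108420282270489942177190229544600.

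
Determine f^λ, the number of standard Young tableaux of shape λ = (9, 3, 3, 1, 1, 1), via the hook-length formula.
# SYT of shape (9, 3, 3, 1, 1, 1) = 2333760

Hook-length formula: f^λ = n! / Π hook(c), product over all cells c of the Young diagram. For λ = (9, 3, 3, 1, 1, 1), n = 18 boxes. Hook lengths by row (left-to-right, top-to-bottom): [14, 10, 9, 6, 5, 4, 3, 2, 1]; [7, 3, 2]; [6, 2, 1]; [3]; [2]; [1]. Product of hooks = 2743372800. So f^λ = 18! / 2743372800 = 6402373705728000 / 2743372800 = 2333760.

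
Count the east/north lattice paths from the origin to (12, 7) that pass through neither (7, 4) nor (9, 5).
Number of paths = 21788

Inclusion–exclusion. Total paths: C(19, 12) = 50388. Through P₁: C(11, 7)·C(8, 5) = 18480. Through P₂: C(14, 9)·C(5, 3) = 20020. Since P₁ is strictly southwest of P₂, a monotone path through both must visit P₁ then P₂; paths through both = C(11, 7)·C(3, 2)·C(5, 3) = 9900. Avoid both = 50388 − 18480 − 20020 + 9900 = 21788.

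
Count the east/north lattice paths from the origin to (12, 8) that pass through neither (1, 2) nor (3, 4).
Number of paths = 76687

Inclusion–exclusion. Total paths: C(20, 12) = 125970. Through P₁: C(3, 1)·C(17, 11) = 37128. Through P₂: C(7, 3)·C(13, 9) = 25025. Since P₁ is strictly southwest of P₂, a monotone path through both must visit P₁ then P₂; paths through both = C(3, 1)·C(4, 2)·C(13, 9) = 12870. Avoid both = 125970 − 37128 − 25025 + 12870 = 76687.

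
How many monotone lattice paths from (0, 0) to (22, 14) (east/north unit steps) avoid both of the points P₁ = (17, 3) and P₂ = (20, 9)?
Number of paths = 3583013535

Inclusion–exclusion. Total paths: C(36, 22) = 3796297200. Through P₁: C(20, 17)·C(16, 5) = 4979520. Through P₂: C(29, 20)·C(7, 2) = 210315105. Since P₁ is strictly southwest of P₂, a monotone path through both must visit P₁ then P₂; paths through both = C(20, 17)·C(9, 3)·C(7, 2) = 2010960. Avoid both = 3796297200 − 4979520 − 210315105 + 2010960 = 3583013535.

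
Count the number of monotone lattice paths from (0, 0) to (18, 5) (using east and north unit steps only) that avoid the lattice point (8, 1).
Number of paths = 24640

Total paths from (0, 0) to (18, 5): C(23, 18) = 33649. Paths through (8, 1): (paths (0, 0) → (8, 1)) × (paths (8, 1) → (18, 5)) = C(9, 8) · C(14, 10) = 9 · 1001 = 9009. Avoidance count = 33649 − 9009 = 24640.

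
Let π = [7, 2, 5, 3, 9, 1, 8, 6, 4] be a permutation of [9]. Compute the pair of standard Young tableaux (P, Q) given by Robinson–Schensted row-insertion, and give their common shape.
P = [1, 3, 4] / [2, 6] / [5, 8] / [7, 9];  Q = [1, 3, 5] / [2, 7] / [4, 8] / [6, 9];  common shape = (3, 2, 2, 2)

Row-insert the values π_1, π_2, … into P one at a time, bumping the leftmost entry strictly greater than the inserted value down to the next row. The recording tableau Q records, in position (i, j), the step at which that cell was added to P.
  Insert 7 (step 1): P = [7];  Q = [1]
  Insert 2 (step 2): P = [2] / [7];  Q = [1] / [2]
  Insert 5 (step 3): P = [2, 5] / [7];  Q = [1, 3] / [2]
  Insert 3 (step 4): P = [2, 3] / [5] / [7];  Q = [1, 3] / [2] / [4]
  Insert 9 (step 5): P = [2, 3, 9] / [5] / [7];  Q = [1, 3, 5] / [2] / [4]
  Insert 1 (step 6): P = [1, 3, 9] / [2] / [5] / [7];  Q = [1, 3, 5] / [2] / [4] / [6]
  Insert 8 (step 7): P = [1, 3, 8] / [2, 9] / [5] / [7];  Q = [1, 3, 5] / [2, 7] / [4] / [6]
  Insert 6 (step 8): P = [1, 3, 6] / [2, 8] / [5, 9] / [7];  Q = [1, 3, 5] / [2, 7] / [4, 8] / [6]
  Insert 4 (step 9): P = [1, 3, 4] / [2, 6] / [5, 8] / [7, 9];  Q = [1, 3, 5] / [2, 7] / [4, 8] / [6, 9]
Final shape: (3, 2, 2, 2).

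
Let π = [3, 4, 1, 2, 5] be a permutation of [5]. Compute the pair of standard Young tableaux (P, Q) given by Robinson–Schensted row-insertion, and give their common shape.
P = [1, 2, 5] / [3, 4];  Q = [1, 2, 5] / [3, 4];  common shape = (3, 2)

Row-insert the values π_1, π_2, … into P one at a time, bumping the leftmost entry strictly greater than the inserted value down to the next row. The recording tableau Q records, in position (i, j), the step at which that cell was added to P.
  Insert 3 (step 1): P = [3];  Q = [1]
  Insert 4 (step 2): P = [3, 4];  Q = [1, 2]
  Insert 1 (step 3): P = [1, 4] / [3];  Q = [1, 2] / [3]
  Insert 2 (step 4): P = [1, 2] / [3, 4];  Q = [1, 2] / [3, 4]
  Insert 5 (step 5): P = [1, 2, 5] / [3, 4];  Q = [1, 2, 5] / [3, 4]
Final shape: (3, 2).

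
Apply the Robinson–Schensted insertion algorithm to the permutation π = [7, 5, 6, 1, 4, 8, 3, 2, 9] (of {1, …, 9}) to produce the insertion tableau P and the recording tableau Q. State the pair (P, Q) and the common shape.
P = [1, 2, 8, 9] / [3, 6] / [4] / [5] / [7];  Q = [1, 3, 6, 9] / [2, 5] / [4] / [7] / [8];  common shape = (4, 2, 1, 1, 1)

Row-insert the values π_1, π_2, … into P one at a time, bumping the leftmost entry strictly greater than the inserted value down to the next row. The recording tableau Q records, in position (i, j), the step at which that cell was added to P.
  Insert 7 (step 1): P = [7];  Q = [1]
  Insert 5 (step 2): P = [5] / [7];  Q = [1] / [2]
  Insert 6 (step 3): P = [5, 6] / [7];  Q = [1, 3] / [2]
  Insert 1 (step 4): P = [1, 6] / [5] / [7];  Q = [1, 3] / [2] / [4]
  Insert 4 (step 5): P = [1, 4] / [5, 6] / [7];  Q = [1, 3] / [2, 5] / [4]
  Insert 8 (step 6): P = [1, 4, 8] / [5, 6] / [7];  Q = [1, 3, 6] / [2, 5] / [4]
  Insert 3 (step 7): P = [1, 3, 8] / [4, 6] / [5] / [7];  Q = [1, 3, 6] / [2, 5] / [4] / [7]
  Insert 2 (step 8): P = [1, 2, 8] / [3, 6] / [4] / [5] / [7];  Q = [1, 3, 6] / [2, 5] / [4] / [7] / [8]
  Insert 9 (step 9): P = [1, 2, 8, 9] / [3, 6] / [4] / [5] / [7];  Q = [1, 3, 6, 9] / [2, 5] / [4] / [7] / [8]
Final shape: (4, 2, 1, 1, 1).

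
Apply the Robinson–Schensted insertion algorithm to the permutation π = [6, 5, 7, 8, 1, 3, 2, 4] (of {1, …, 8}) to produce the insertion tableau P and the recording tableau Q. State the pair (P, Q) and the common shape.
P = [1, 2, 4] / [3, 7, 8] / [5] / [6];  Q = [1, 3, 4] / [2, 6, 8] / [5] / [7];  common shape = (3, 3, 1, 1)

Row-insert the values π_1, π_2, … into P one at a time, bumping the leftmost entry strictly greater than the inserted value down to the next row. The recording tableau Q records, in position (i, j), the step at which that cell was added to P.
  Insert 6 (step 1): P = [6];  Q = [1]
  Insert 5 (step 2): P = [5] / [6];  Q = [1] / [2]
  Insert 7 (step 3): P = [5, 7] / [6];  Q = [1, 3] / [2]
  Insert 8 (step 4): P = [5, 7, 8] / [6];  Q = [1, 3, 4] / [2]
  Insert 1 (step 5): P = [1, 7, 8] / [5] / [6];  Q = [1, 3, 4] / [2] / [5]
  Insert 3 (step 6): P = [1, 3, 8] / [5, 7] / [6];  Q = [1, 3, 4] / [2, 6] / [5]
  Insert 2 (step 7): P = [1, 2, 8] / [3, 7] / [5] / [6];  Q = [1, 3, 4] / [2, 6] / [5] / [7]
  Insert 4 (step 8): P = [1, 2, 4] / [3, 7, 8] / [5] / [6];  Q = [1, 3, 4] / [2, 6, 8] / [5] / [7]
Final shape: (3, 3, 1, 1).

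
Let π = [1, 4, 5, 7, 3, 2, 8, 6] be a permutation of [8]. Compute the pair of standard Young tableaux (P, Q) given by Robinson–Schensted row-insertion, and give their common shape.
P = [1, 2, 5, 6, 8] / [3, 7] / [4];  Q = [1, 2, 3, 4, 7] / [5, 8] / [6];  common shape = (5, 2, 1)

Row-insert the values π_1, π_2, … into P one at a time, bumping the leftmost entry strictly greater than the inserted value down to the next row. The recording tableau Q records, in position (i, j), the step at which that cell was added to P.
  Insert 1 (step 1): P = [1];  Q = [1]
  Insert 4 (step 2): P = [1, 4];  Q = [1, 2]
  Insert 5 (step 3): P = [1, 4, 5];  Q = [1, 2, 3]
  Insert 7 (step 4): P = [1, 4, 5, 7];  Q = [1, 2, 3, 4]
  Insert 3 (step 5): P = [1, 3, 5, 7] / [4];  Q = [1, 2, 3, 4] / [5]
  Insert 2 (step 6): P = [1, 2, 5, 7] / [3] / [4];  Q = [1, 2, 3, 4] / [5] / [6]
  Insert 8 (step 7): P = [1, 2, 5, 7, 8] / [3] / [4];  Q = [1, 2, 3, 4, 7] / [5] / [6]
  Insert 6 (step 8): P = [1, 2, 5, 6, 8] / [3, 7] / [4];  Q = [1, 2, 3, 4, 7] / [5, 8] / [6]
Final shape: (5, 2, 1).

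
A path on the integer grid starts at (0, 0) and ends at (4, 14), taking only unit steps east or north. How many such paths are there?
Number of paths = 3060

A monotone lattice path from (0, 0) to (4, 14) consists of 4 east steps and 14 north steps in some order, so it is determined by which 4 of the 18 steps are east. The count is C(18, 4) = 3060.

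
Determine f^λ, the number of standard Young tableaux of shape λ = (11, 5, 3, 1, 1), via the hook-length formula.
# SYT of shape (11, 5, 3, 1, 1) = 77773878

Hook-length formula: f^λ = n! / Π hook(c), product over all cells c of the Young diagram. For λ = (11, 5, 3, 1, 1), n = 21 boxes. Hook lengths by row (left-to-right, top-to-bottom): [15, 12, 11, 9, 8, 6, 5, 4, 3, 2, 1]; [8, 5, 4, 2, 1]; [5, 2, 1]; [2]; [1]. Product of hooks = 656916480000. So f^λ = 21! / 656916480000 = 51090942171709440000 / 656916480000 = 77773878.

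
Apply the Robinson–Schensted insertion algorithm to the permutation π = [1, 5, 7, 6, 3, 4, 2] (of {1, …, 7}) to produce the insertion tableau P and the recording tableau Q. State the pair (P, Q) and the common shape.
P = [1, 2, 4] / [3, 6] / [5] / [7];  Q = [1, 2, 3] / [4, 6] / [5] / [7];  common shape = (3, 2, 1, 1)

Row-insert the values π_1, π_2, … into P one at a time, bumping the leftmost entry strictly greater than the inserted value down to the next row. The recording tableau Q records, in position (i, j), the step at which that cell was added to P.
  Insert 1 (step 1): P = [1];  Q = [1]
  Insert 5 (step 2): P = [1, 5];  Q = [1, 2]
  Insert 7 (step 3): P = [1, 5, 7];  Q = [1, 2, 3]
  Insert 6 (step 4): P = [1, 5, 6] / [7];  Q = [1, 2, 3] / [4]
  Insert 3 (step 5): P = [1, 3, 6] / [5] / [7];  Q = [1, 2, 3] / [4] / [5]
  Insert 4 (step 6): P = [1, 3, 4] / [5, 6] / [7];  Q = [1, 2, 3] / [4, 6] / [5]
  Insert 2 (step 7): P = [1, 2, 4] / [3, 6] / [5] / [7];  Q = [1, 2, 3] / [4, 6] / [5] / [7]
Final shape: (3, 2, 1, 1).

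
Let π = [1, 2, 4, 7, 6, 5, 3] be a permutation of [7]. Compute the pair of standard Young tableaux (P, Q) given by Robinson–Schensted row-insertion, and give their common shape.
P = [1, 2, 3, 5] / [4] / [6] / [7];  Q = [1, 2, 3, 4] / [5] / [6] / [7];  common shape = (4, 1, 1, 1)

Row-insert the values π_1, π_2, … into P one at a time, bumping the leftmost entry strictly greater than the inserted value down to the next row. The recording tableau Q records, in position (i, j), the step at which that cell was added to P.
  Insert 1 (step 1): P = [1];  Q = [1]
  Insert 2 (step 2): P = [1, 2];  Q = [1, 2]
  Insert 4 (step 3): P = [1, 2, 4];  Q = [1, 2, 3]
  Insert 7 (step 4): P = [1, 2, 4, 7];  Q = [1, 2, 3, 4]
  Insert 6 (step 5): P = [1, 2, 4, 6] / [7];  Q = [1, 2, 3, 4] / [5]
  Insert 5 (step 6): P = [1, 2, 4, 5] / [6] / [7];  Q = [1, 2, 3, 4] / [5] / [6]
  Insert 3 (step 7): P = [1, 2, 3, 5] / [4] / [6] / [7];  Q = [1, 2, 3, 4] / [5] / [6] / [7]
Final shape: (4, 1, 1, 1).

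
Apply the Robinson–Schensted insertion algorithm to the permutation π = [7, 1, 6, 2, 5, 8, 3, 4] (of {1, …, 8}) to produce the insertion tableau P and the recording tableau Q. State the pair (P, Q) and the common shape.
P = [1, 2, 3, 4] / [5, 8] / [6] / [7];  Q = [1, 3, 5, 6] / [2, 8] / [4] / [7];  common shape = (4, 2, 1, 1)

Row-insert the values π_1, π_2, … into P one at a time, bumping the leftmost entry strictly greater than the inserted value down to the next row. The recording tableau Q records, in position (i, j), the step at which that cell was added to P.
  Insert 7 (step 1): P = [7];  Q = [1]
  Insert 1 (step 2): P = [1] / [7];  Q = [1] / [2]
  Insert 6 (step 3): P = [1, 6] / [7];  Q = [1, 3] / [2]
  Insert 2 (step 4): P = [1, 2] / [6] / [7];  Q = [1, 3] / [2] / [4]
  Insert 5 (step 5): P = [1, 2, 5] / [6] / [7];  Q = [1, 3, 5] / [2] / [4]
  Insert 8 (step 6): P = [1, 2, 5, 8] / [6] / [7];  Q = [1, 3, 5, 6] / [2] / [4]
  Insert 3 (step 7): P = [1, 2, 3, 8] / [5] / [6] / [7];  Q = [1, 3, 5, 6] / [2] / [4] / [7]
  Insert 4 (step 8): P = [1, 2, 3, 4] / [5, 8] / [6] / [7];  Q = [1, 3, 5, 6] / [2, 8] / [4] / [7]
Final shape: (4, 2, 1, 1).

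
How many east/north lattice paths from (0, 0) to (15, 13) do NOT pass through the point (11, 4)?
Number of paths = 36466185

Total paths from (0, 0) to (15, 13): C(28, 15) = 37442160. Paths through (11, 4): (paths (0, 0) → (11, 4)) × (paths (11, 4) → (15, 13)) = C(15, 11) · C(13, 4) = 1365 · 715 = 975975. Avoidance count = 37442160 − 975975 = 36466185.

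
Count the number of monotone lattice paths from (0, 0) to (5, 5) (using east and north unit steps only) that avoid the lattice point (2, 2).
Number of paths = 132

Total paths from (0, 0) to (5, 5): C(10, 5) = 252. Paths through (2, 2): (paths (0, 0) → (2, 2)) × (paths (2, 2) → (5, 5)) = C(4, 2) · C(6, 3) = 6 · 20 = 120. Avoidance count = 252 − 120 = 132.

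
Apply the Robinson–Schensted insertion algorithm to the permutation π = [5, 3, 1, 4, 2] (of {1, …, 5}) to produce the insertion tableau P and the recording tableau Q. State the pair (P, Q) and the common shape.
P = [1, 2] / [3, 4] / [5];  Q = [1, 4] / [2, 5] / [3];  common shape = (2, 2, 1)

Row-insert the values π_1, π_2, … into P one at a time, bumping the leftmost entry strictly greater than the inserted value down to the next row. The recording tableau Q records, in position (i, j), the step at which that cell was added to P.
  Insert 5 (step 1): P = [5];  Q = [1]
  Insert 3 (step 2): P = [3] / [5];  Q = [1] / [2]
  Insert 1 (step 3): P = [1] / [3] / [5];  Q = [1] / [2] / [3]
  Insert 4 (step 4): P = [1, 4] / [3] / [5];  Q = [1, 4] / [2] / [3]
  Insert 2 (step 5): P = [1, 2] / [3, 4] / [5];  Q = [1, 4] / [2, 5] / [3]
Final shape: (2, 2, 1).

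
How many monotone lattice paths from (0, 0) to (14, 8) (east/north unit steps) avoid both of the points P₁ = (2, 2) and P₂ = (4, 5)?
Number of paths = 189510

Inclusion–exclusion. Total paths: C(22, 14) = 319770. Through P₁: C(4, 2)·C(18, 12) = 111384. Through P₂: C(9, 4)·C(13, 10) = 36036. Since P₁ is strictly southwest of P₂, a monotone path through both must visit P₁ then P₂; paths through both = C(4, 2)·C(5, 2)·C(13, 10) = 17160. Avoid both = 319770 − 111384 − 36036 + 17160 = 189510.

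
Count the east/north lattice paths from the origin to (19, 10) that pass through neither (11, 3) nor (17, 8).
Number of paths = 12207228

Inclusion–exclusion. Total paths: C(29, 19) = 20030010. Through P₁: C(14, 11)·C(15, 8) = 2342340. Through P₂: C(25, 17)·C(4, 2) = 6489450. Since P₁ is strictly southwest of P₂, a monotone path through both must visit P₁ then P₂; paths through both = C(14, 11)·C(11, 6)·C(4, 2) = 1009008. Avoid both = 20030010 − 2342340 − 6489450 + 1009008 = 12207228.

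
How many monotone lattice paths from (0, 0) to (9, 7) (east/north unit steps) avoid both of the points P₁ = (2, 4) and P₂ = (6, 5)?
Number of paths = 5770

Inclusion–exclusion. Total paths: C(16, 9) = 11440. Through P₁: C(6, 2)·C(10, 7) = 1800. Through P₂: C(11, 6)·C(5, 3) = 4620. Since P₁ is strictly southwest of P₂, a monotone path through both must visit P₁ then P₂; paths through both = C(6, 2)·C(5, 4)·C(5, 3) = 750. Avoid both = 11440 − 1800 − 4620 + 750 = 5770.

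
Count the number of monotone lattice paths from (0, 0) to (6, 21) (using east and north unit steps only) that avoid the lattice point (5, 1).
Number of paths = 295884

Total paths from (0, 0) to (6, 21): C(27, 6) = 296010. Paths through (5, 1): (paths (0, 0) → (5, 1)) × (paths (5, 1) → (6, 21)) = C(6, 5) · C(21, 1) = 6 · 21 = 126. Avoidance count = 296010 − 126 = 295884.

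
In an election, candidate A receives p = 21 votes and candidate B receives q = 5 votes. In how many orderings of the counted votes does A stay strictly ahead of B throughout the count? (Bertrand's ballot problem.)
Strict-lead orderings = 40480

Total orderings of the 26 votes with 21 for A: C(26, 21) = 65780. By the Bertrand ballot formula (Cycle Lemma / reflection principle), the number of orderings in which A is strictly ahead of B throughout is (p − q)/(p + q) · C(p + q, p) = (21 − 5)/(21 + 5) · 65780 = 40480.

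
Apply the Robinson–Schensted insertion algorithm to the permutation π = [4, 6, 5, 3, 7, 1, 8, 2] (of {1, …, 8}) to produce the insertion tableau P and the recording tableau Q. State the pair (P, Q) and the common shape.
P = [1, 2, 7, 8] / [3, 5] / [4] / [6];  Q = [1, 2, 5, 7] / [3, 8] / [4] / [6];  common shape = (4, 2, 1, 1)

Row-insert the values π_1, π_2, … into P one at a time, bumping the leftmost entry strictly greater than the inserted value down to the next row. The recording tableau Q records, in position (i, j), the step at which that cell was added to P.
  Insert 4 (step 1): P = [4];  Q = [1]
  Insert 6 (step 2): P = [4, 6];  Q = [1, 2]
  Insert 5 (step 3): P = [4, 5] / [6];  Q = [1, 2] / [3]
  Insert 3 (step 4): P = [3, 5] / [4] / [6];  Q = [1, 2] / [3] / [4]
  Insert 7 (step 5): P = [3, 5, 7] / [4] / [6];  Q = [1, 2, 5] / [3] / [4]
  Insert 1 (step 6): P = [1, 5, 7] / [3] / [4] / [6];  Q = [1, 2, 5] / [3] / [4] / [6]
  Insert 8 (step 7): P = [1, 5, 7, 8] / [3] / [4] / [6];  Q = [1, 2, 5, 7] / [3] / [4] / [6]
  Insert 2 (step 8): P = [1, 2, 7, 8] / [3, 5] / [4] / [6];  Q = [1, 2, 5, 7] / [3, 8] / [4] / [6]
Final shape: (4, 2, 1, 1).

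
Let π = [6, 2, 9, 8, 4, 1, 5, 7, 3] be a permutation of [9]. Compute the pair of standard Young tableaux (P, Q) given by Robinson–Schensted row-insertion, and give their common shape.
P = [1, 3, 5, 7] / [2, 4] / [6, 8] / [9];  Q = [1, 3, 7, 8] / [2, 4] / [5, 9] / [6];  common shape = (4, 2, 2, 1)

Row-insert the values π_1, π_2, … into P one at a time, bumping the leftmost entry strictly greater than the inserted value down to the next row. The recording tableau Q records, in position (i, j), the step at which that cell was added to P.
  Insert 6 (step 1): P = [6];  Q = [1]
  Insert 2 (step 2): P = [2] / [6];  Q = [1] / [2]
  Insert 9 (step 3): P = [2, 9] / [6];  Q = [1, 3] / [2]
  Insert 8 (step 4): P = [2, 8] / [6, 9];  Q = [1, 3] / [2, 4]
  Insert 4 (step 5): P = [2, 4] / [6, 8] / [9];  Q = [1, 3] / [2, 4] / [5]
  Insert 1 (step 6): P = [1, 4] / [2, 8] / [6] / [9];  Q = [1, 3] / [2, 4] / [5] / [6]
  Insert 5 (step 7): P = [1, 4, 5] / [2, 8] / [6] / [9];  Q = [1, 3, 7] / [2, 4] / [5] / [6]
  Insert 7 (step 8): P = [1, 4, 5, 7] / [2, 8] / [6] / [9];  Q = [1, 3, 7, 8] / [2, 4] / [5] / [6]
  Insert 3 (step 9): P = [1, 3, 5, 7] / [2, 4] / [6, 8] / [9];  Q = [1, 3, 7, 8] / [2, 4] / [5, 9] / [6]
Final shape: (4, 2, 2, 1).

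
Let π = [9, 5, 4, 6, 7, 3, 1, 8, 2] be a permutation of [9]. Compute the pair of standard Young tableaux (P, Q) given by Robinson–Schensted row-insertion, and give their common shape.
P = [1, 2, 7, 8] / [3, 6] / [4] / [5] / [9];  Q = [1, 4, 5, 8] / [2, 9] / [3] / [6] / [7];  common shape = (4, 2, 1, 1, 1)

Row-insert the values π_1, π_2, … into P one at a time, bumping the leftmost entry strictly greater than the inserted value down to the next row. The recording tableau Q records, in position (i, j), the step at which that cell was added to P.
  Insert 9 (step 1): P = [9];  Q = [1]
  Insert 5 (step 2): P = [5] / [9];  Q = [1] / [2]
  Insert 4 (step 3): P = [4] / [5] / [9];  Q = [1] / [2] / [3]
  Insert 6 (step 4): P = [4, 6] / [5] / [9];  Q = [1, 4] / [2] / [3]
  Insert 7 (step 5): P = [4, 6, 7] / [5] / [9];  Q = [1, 4, 5] / [2] / [3]
  Insert 3 (step 6): P = [3, 6, 7] / [4] / [5] / [9];  Q = [1, 4, 5] / [2] / [3] / [6]
  Insert 1 (step 7): P = [1, 6, 7] / [3] / [4] / [5] / [9];  Q = [1, 4, 5] / [2] / [3] / [6] / [7]
  Insert 8 (step 8): P = [1, 6, 7, 8] / [3] / [4] / [5] / [9];  Q = [1, 4, 5, 8] / [2] / [3] / [6] / [7]
  Insert 2 (step 9): P = [1, 2, 7, 8] / [3, 6] / [4] / [5] / [9];  Q = [1, 4, 5, 8] / [2, 9] / [3] / [6] / [7]
Final shape: (4, 2, 1, 1, 1).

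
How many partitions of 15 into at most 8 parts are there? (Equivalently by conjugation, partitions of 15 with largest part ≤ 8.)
p(15, parts ≤ 8) = 146

Partitions of 15 with all parts ≤ 8: 8+7, 8+6+1, 8+5+2, 8+5+1+1, 8+4+3, 8+4+2+1, 8+4+1+1+1, 8+3+3+1, 8+3+2+2, 8+3+2+1+1, 8+3+1+1+1+1, 8+2+2+2+1, 8+2+2+1+1+1, 8+2+1+1+1+1+1, 8+1+1+1+1+1+1+1, 7+7+1, 7+6+2, 7+6+1+1, 7+5+3, 7+5+2+1, 7+5+1+1+1, 7+4+4, 7+4+3+1, 7+4+2+2, 7+4+2+1+1, 7+4+1+1+1+1, 7+3+3+2, 7+3+3+1+1, 7+3+2+2+1, 7+3+2+1+1+1, … (146 total). Count = 146.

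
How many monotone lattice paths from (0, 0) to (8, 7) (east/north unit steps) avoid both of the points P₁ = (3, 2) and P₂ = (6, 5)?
Number of paths = 2343

Inclusion–exclusion. Total paths: C(15, 8) = 6435. Through P₁: C(5, 3)·C(10, 5) = 2520. Through P₂: C(11, 6)·C(4, 2) = 2772. Since P₁ is strictly southwest of P₂, a monotone path through both must visit P₁ then P₂; paths through both = C(5, 3)·C(6, 3)·C(4, 2) = 1200. Avoid both = 6435 − 2520 − 2772 + 1200 = 2343.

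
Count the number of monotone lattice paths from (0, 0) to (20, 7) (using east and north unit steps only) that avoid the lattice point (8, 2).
Number of paths = 609570

Total paths from (0, 0) to (20, 7): C(27, 20) = 888030. Paths through (8, 2): (paths (0, 0) → (8, 2)) × (paths (8, 2) → (20, 7)) = C(10, 8) · C(17, 12) = 45 · 6188 = 278460. Avoidance count = 888030 − 278460 = 609570.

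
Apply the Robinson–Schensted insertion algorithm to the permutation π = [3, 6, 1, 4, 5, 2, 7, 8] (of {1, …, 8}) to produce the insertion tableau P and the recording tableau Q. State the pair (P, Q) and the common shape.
P = [1, 2, 5, 7, 8] / [3, 4] / [6];  Q = [1, 2, 5, 7, 8] / [3, 4] / [6];  common shape = (5, 2, 1)

Row-insert the values π_1, π_2, … into P one at a time, bumping the leftmost entry strictly greater than the inserted value down to the next row. The recording tableau Q records, in position (i, j), the step at which that cell was added to P.
  Insert 3 (step 1): P = [3];  Q = [1]
  Insert 6 (step 2): P = [3, 6];  Q = [1, 2]
  Insert 1 (step 3): P = [1, 6] / [3];  Q = [1, 2] / [3]
  Insert 4 (step 4): P = [1, 4] / [3, 6];  Q = [1, 2] / [3, 4]
  Insert 5 (step 5): P = [1, 4, 5] / [3, 6];  Q = [1, 2, 5] / [3, 4]
  Insert 2 (step 6): P = [1, 2, 5] / [3, 4] / [6];  Q = [1, 2, 5] / [3, 4] / [6]
  Insert 7 (step 7): P = [1, 2, 5, 7] / [3, 4] / [6];  Q = [1, 2, 5, 7] / [3, 4] / [6]
  Insert 8 (step 8): P = [1, 2, 5, 7, 8] / [3, 4] / [6];  Q = [1, 2, 5, 7, 8] / [3, 4] / [6]
Final shape: (5, 2, 1).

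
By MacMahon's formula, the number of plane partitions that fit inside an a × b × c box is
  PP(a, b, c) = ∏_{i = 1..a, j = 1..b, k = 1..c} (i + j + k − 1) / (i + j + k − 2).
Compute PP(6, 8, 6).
PP(6, 8, 6) = 469699956117392

Evaluate the triple product over i = 1..6, j = 1..8, k = 1..6. The factors are (2/1) · (3/2) · (4/3) · (5/4) · (6/5) · (7/6) · (3/2) · (4/3) · … (288 factors total). The numerators and denominators telescope so the product is an integer; carrying out the multiplication exactly gives PP(6, 8, 6) = 469699956117392.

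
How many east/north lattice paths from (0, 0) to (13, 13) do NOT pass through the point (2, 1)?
Number of paths = 6344366

Total paths from (0, 0) to (13, 13): C(26, 13) = 10400600. Paths through (2, 1): (paths (0, 0) → (2, 1)) × (paths (2, 1) → (13, 13)) = C(3, 2) · C(23, 11) = 3 · 1352078 = 4056234. Avoidance count = 10400600 − 4056234 = 6344366.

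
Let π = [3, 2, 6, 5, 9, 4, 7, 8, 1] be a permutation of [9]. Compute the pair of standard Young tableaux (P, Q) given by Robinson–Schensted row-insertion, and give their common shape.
P = [1, 4, 7, 8] / [2, 5, 9] / [3] / [6];  Q = [1, 3, 5, 8] / [2, 4, 7] / [6] / [9];  common shape = (4, 3, 1, 1)

Row-insert the values π_1, π_2, … into P one at a time, bumping the leftmost entry strictly greater than the inserted value down to the next row. The recording tableau Q records, in position (i, j), the step at which that cell was added to P.
  Insert 3 (step 1): P = [3];  Q = [1]
  Insert 2 (step 2): P = [2] / [3];  Q = [1] / [2]
  Insert 6 (step 3): P = [2, 6] / [3];  Q = [1, 3] / [2]
  Insert 5 (step 4): P = [2, 5] / [3, 6];  Q = [1, 3] / [2, 4]
  Insert 9 (step 5): P = [2, 5, 9] / [3, 6];  Q = [1, 3, 5] / [2, 4]
  Insert 4 (step 6): P = [2, 4, 9] / [3, 5] / [6];  Q = [1, 3, 5] / [2, 4] / [6]
  Insert 7 (step 7): P = [2, 4, 7] / [3, 5, 9] / [6];  Q = [1, 3, 5] / [2, 4, 7] / [6]
  Insert 8 (step 8): P = [2, 4, 7, 8] / [3, 5, 9] / [6];  Q = [1, 3, 5, 8] / [2, 4, 7] / [6]
  Insert 1 (step 9): P = [1, 4, 7, 8] / [2, 5, 9] / [3] / [6];  Q = [1, 3, 5, 8] / [2, 4, 7] / [6] / [9]
Final shape: (4, 3, 1, 1).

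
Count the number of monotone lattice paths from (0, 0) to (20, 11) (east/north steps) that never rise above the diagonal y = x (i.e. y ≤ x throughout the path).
Number of paths = 40320150

By the reflection principle (André's argument), the number of monotone paths to (20, 11) with n ≤ m that never go above y = x is C(31, 20) − C(31, 21) = 84672315 − 44352165 = 40320150.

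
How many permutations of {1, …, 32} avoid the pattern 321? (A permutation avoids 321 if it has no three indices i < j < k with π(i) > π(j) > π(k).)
C_32 = 55534064877048198

These 321-avoiding permutations are counted by the Catalan number C_n = (1/(n + 1)) · C(2n, n). For n = 32: C_32 = (1/33) · C(64, 32) = 1832624140942590534/33 = 55534064877048198.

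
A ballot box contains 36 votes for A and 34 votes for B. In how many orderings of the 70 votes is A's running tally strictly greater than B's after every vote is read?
Strict-lead orderings = 3116285494907301262

Total orderings of the 70 votes with 36 for A: C(70, 36) = 109069992321755544170. By the Bertrand ballot formula (Cycle Lemma / reflection principle), the number of orderings in which A is strictly ahead of B throughout is (p − q)/(p + q) · C(p + q, p) = (36 − 34)/(36 + 34) · 109069992321755544170 = 3116285494907301262.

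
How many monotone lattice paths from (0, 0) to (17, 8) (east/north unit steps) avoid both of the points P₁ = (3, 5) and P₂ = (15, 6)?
Number of paths = 722279

Inclusion–exclusion. Total paths: C(25, 17) = 1081575. Through P₁: C(8, 3)·C(17, 14) = 38080. Through P₂: C(21, 15)·C(4, 2) = 325584. Since P₁ is strictly southwest of P₂, a monotone path through both must visit P₁ then P₂; paths through both = C(8, 3)·C(13, 12)·C(4, 2) = 4368. Avoid both = 1081575 − 38080 − 325584 + 4368 = 722279.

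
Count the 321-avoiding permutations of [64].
C_64 = 368479169875816659479009042713546950

These 321-avoiding permutations are counted by the Catalan number C_n = (1/(n + 1)) · C(2n, n). For n = 64: C_64 = (1/65) · C(128, 64) = 23951146041928082866135587776380551750/65 = 368479169875816659479009042713546950.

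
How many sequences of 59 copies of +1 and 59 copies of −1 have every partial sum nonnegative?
C_59 = 405944995127576985730643443367112

These ballot sequences are counted by the Catalan number C_n = (1/(n + 1)) · C(2n, n). For n = 59: C_59 = (1/60) · C(118, 59) = 24356699707654619143838606602026720/60 = 405944995127576985730643443367112.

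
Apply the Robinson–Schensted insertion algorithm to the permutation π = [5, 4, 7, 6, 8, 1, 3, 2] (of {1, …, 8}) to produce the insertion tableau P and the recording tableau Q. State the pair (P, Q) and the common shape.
P = [1, 2, 8] / [3, 6] / [4, 7] / [5];  Q = [1, 3, 5] / [2, 4] / [6, 7] / [8];  common shape = (3, 2, 2, 1)

Row-insert the values π_1, π_2, … into P one at a time, bumping the leftmost entry strictly greater than the inserted value down to the next row. The recording tableau Q records, in position (i, j), the step at which that cell was added to P.
  Insert 5 (step 1): P = [5];  Q = [1]
  Insert 4 (step 2): P = [4] / [5];  Q = [1] / [2]
  Insert 7 (step 3): P = [4, 7] / [5];  Q = [1, 3] / [2]
  Insert 6 (step 4): P = [4, 6] / [5, 7];  Q = [1, 3] / [2, 4]
  Insert 8 (step 5): P = [4, 6, 8] / [5, 7];  Q = [1, 3, 5] / [2, 4]
  Insert 1 (step 6): P = [1, 6, 8] / [4, 7] / [5];  Q = [1, 3, 5] / [2, 4] / [6]
  Insert 3 (step 7): P = [1, 3, 8] / [4, 6] / [5, 7];  Q = [1, 3, 5] / [2, 4] / [6, 7]
  Insert 2 (step 8): P = [1, 2, 8] / [3, 6] / [4, 7] / [5];  Q = [1, 3, 5] / [2, 4] / [6, 7] / [8]
Final shape: (3, 2, 2, 1).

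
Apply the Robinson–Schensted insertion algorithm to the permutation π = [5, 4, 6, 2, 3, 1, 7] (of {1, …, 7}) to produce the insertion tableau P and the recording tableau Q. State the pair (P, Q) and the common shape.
P = [1, 3, 7] / [2, 6] / [4] / [5];  Q = [1, 3, 7] / [2, 5] / [4] / [6];  common shape = (3, 2, 1, 1)

Row-insert the values π_1, π_2, … into P one at a time, bumping the leftmost entry strictly greater than the inserted value down to the next row. The recording tableau Q records, in position (i, j), the step at which that cell was added to P.
  Insert 5 (step 1): P = [5];  Q = [1]
  Insert 4 (step 2): P = [4] / [5];  Q = [1] / [2]
  Insert 6 (step 3): P = [4, 6] / [5];  Q = [1, 3] / [2]
  Insert 2 (step 4): P = [2, 6] / [4] / [5];  Q = [1, 3] / [2] / [4]
  Insert 3 (step 5): P = [2, 3] / [4, 6] / [5];  Q = [1, 3] / [2, 5] / [4]
  Insert 1 (step 6): P = [1, 3] / [2, 6] / [4] / [5];  Q = [1, 3] / [2, 5] / [4] / [6]
  Insert 7 (step 7): P = [1, 3, 7] / [2, 6] / [4] / [5];  Q = [1, 3, 7] / [2, 5] / [4] / [6]
Final shape: (3, 2, 1, 1).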